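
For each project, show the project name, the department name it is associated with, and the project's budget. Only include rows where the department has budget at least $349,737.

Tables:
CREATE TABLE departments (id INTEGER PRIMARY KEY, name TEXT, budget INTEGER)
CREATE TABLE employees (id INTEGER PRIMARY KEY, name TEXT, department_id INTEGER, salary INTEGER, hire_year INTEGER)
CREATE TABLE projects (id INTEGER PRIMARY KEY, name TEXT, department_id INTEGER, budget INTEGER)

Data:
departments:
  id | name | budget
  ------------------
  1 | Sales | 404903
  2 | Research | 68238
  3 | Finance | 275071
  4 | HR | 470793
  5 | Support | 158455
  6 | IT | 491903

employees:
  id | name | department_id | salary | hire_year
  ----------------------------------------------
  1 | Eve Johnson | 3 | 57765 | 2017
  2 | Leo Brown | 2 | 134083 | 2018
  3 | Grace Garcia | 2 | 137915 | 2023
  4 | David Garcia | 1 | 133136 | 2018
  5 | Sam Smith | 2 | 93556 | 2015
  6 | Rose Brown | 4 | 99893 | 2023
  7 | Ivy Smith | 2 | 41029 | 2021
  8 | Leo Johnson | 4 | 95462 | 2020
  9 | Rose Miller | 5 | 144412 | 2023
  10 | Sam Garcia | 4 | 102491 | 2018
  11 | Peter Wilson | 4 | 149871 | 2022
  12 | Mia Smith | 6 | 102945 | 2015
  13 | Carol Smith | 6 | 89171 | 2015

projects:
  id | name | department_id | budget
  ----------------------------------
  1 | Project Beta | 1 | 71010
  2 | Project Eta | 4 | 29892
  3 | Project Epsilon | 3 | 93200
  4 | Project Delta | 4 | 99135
SELECT c.name, p.name AS department, c.budget FROM projects c JOIN departments p ON c.department_id = p.id WHERE p.budget >= 349737

Execution result:
name | department | budget
Project Beta | Sales | 71010
Project Eta | HR | 29892
Project Delta | HR | 99135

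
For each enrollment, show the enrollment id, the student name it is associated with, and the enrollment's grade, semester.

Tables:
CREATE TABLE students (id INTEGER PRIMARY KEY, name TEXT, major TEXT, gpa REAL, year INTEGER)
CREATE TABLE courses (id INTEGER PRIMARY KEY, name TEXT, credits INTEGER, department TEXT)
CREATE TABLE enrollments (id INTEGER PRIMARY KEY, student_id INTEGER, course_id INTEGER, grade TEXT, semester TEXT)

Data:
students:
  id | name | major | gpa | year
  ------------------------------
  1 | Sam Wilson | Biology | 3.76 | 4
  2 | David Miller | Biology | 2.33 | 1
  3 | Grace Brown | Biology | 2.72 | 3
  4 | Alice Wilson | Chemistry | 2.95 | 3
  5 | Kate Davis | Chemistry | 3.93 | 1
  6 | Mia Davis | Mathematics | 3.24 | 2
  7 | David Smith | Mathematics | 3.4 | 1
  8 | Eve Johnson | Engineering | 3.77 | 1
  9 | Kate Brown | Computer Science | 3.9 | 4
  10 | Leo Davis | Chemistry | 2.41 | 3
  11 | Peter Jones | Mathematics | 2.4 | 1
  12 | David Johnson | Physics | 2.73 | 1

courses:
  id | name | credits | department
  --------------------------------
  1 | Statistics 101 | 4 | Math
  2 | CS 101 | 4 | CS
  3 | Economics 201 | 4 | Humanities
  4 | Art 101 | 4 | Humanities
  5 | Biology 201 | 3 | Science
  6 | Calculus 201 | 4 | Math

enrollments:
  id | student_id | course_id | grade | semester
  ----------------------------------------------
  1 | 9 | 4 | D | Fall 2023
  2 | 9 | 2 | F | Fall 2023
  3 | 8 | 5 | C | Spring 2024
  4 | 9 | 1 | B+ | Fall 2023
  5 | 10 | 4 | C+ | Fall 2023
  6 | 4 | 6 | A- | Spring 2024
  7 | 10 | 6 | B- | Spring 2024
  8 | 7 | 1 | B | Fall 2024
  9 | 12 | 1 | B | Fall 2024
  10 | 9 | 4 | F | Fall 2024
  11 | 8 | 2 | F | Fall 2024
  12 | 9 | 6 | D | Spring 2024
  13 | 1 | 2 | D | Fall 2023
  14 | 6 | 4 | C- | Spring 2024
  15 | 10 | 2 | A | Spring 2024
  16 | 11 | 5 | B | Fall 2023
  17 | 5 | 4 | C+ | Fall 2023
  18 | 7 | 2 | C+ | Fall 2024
SELECT c.id, p.name AS student, c.grade, c.semester FROM enrollments c JOIN students p ON c.student_id = p.id

Execution result:
id | student | grade | semester
1 | Kate Brown | D | Fall 2023
2 | Kate Brown | F | Fall 2023
3 | Eve Johnson | C | Spring 2024
4 | Kate Brown | B+ | Fall 2023
5 | Leo Davis | C+ | Fall 2023
6 | Alice Wilson | A- | Spring 2024
7 | Leo Davis | B- | Spring 2024
8 | David Smith | B | Fall 2024
9 | David Johnson | B | Fall 2024
10 | Kate Brown | F | Fall 2024
11 | Eve Johnson | F | Fall 2024
12 | Kate Brown | D | Spring 2024
13 | Sam Wilson | D | Fall 2023
14 | Mia Davis | C- | Spring 2024
15 | Leo Davis | A | Spring 2024
16 | Peter Jones | B | Fall 2023
17 | Kate Davis | C+ | Fall 2023
18 | David Smith | C+ | Fall 2024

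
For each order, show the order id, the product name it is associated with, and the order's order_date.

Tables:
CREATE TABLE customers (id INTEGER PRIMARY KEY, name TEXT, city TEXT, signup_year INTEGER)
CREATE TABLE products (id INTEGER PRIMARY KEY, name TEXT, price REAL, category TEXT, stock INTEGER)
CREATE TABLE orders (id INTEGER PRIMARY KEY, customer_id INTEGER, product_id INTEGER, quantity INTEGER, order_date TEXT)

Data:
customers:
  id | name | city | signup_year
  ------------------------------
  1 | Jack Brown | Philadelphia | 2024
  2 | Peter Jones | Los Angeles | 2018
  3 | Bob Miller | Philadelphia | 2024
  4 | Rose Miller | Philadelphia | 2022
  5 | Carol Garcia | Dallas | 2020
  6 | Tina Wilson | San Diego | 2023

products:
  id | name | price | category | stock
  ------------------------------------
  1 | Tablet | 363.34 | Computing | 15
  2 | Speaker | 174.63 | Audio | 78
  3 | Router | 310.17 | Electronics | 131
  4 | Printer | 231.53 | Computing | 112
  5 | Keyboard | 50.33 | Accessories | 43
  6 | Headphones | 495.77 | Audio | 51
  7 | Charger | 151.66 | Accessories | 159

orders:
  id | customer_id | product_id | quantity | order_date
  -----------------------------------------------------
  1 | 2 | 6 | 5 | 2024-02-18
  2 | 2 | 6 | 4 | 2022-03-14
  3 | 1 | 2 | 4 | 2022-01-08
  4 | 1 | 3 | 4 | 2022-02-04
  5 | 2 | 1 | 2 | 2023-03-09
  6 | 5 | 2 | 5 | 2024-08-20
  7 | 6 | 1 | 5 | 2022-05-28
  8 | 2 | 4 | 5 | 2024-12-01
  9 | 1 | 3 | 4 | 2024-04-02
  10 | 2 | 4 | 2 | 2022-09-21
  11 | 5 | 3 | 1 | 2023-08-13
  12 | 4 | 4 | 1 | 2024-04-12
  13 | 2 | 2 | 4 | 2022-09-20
SELECT c.id, p.name AS product, c.order_date FROM orders c JOIN products p ON c.product_id = p.id

Execution result:
id | product | order_date
1 | Headphones | 2024-02-18
2 | Headphones | 2022-03-14
3 | Speaker | 2022-01-08
4 | Router | 2022-02-04
5 | Tablet | 2023-03-09
6 | Speaker | 2024-08-20
7 | Tablet | 2022-05-28
8 | Printer | 2024-12-01
9 | Router | 2024-04-02
10 | Printer | 2022-09-21
11 | Router | 2023-08-13
12 | Printer | 2024-04-12
13 | Speaker | 2022-09-20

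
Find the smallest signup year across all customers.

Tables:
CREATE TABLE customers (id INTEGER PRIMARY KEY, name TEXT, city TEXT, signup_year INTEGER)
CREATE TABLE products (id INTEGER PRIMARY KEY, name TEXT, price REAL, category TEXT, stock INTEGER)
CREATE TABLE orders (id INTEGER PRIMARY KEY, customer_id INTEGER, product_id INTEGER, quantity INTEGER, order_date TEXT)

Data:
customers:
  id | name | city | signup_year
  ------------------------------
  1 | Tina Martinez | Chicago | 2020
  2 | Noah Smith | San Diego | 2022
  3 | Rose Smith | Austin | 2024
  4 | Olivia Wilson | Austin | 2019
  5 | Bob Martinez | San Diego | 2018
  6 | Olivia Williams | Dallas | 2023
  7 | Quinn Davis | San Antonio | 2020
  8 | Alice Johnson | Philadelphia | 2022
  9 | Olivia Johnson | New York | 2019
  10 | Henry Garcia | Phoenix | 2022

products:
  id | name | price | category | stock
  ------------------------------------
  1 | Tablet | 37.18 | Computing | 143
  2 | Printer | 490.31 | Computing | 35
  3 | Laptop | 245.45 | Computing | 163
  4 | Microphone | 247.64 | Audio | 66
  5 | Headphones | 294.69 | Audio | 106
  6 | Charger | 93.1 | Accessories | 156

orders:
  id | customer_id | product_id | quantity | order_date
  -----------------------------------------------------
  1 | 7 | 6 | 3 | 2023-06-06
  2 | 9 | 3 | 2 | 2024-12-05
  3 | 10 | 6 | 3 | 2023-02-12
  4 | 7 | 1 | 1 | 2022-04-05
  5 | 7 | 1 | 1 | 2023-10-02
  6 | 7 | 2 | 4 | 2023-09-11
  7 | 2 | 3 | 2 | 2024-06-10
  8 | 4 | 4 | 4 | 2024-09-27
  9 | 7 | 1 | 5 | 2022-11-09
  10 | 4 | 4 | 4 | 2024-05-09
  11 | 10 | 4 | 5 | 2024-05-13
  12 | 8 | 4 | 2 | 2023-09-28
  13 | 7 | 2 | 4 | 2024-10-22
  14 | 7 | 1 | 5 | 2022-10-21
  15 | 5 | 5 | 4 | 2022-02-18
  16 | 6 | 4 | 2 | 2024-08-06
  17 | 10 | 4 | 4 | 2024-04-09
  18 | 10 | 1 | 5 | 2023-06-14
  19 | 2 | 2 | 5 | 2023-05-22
SELECT MIN(signup_year) FROM customers

Execution result:
2018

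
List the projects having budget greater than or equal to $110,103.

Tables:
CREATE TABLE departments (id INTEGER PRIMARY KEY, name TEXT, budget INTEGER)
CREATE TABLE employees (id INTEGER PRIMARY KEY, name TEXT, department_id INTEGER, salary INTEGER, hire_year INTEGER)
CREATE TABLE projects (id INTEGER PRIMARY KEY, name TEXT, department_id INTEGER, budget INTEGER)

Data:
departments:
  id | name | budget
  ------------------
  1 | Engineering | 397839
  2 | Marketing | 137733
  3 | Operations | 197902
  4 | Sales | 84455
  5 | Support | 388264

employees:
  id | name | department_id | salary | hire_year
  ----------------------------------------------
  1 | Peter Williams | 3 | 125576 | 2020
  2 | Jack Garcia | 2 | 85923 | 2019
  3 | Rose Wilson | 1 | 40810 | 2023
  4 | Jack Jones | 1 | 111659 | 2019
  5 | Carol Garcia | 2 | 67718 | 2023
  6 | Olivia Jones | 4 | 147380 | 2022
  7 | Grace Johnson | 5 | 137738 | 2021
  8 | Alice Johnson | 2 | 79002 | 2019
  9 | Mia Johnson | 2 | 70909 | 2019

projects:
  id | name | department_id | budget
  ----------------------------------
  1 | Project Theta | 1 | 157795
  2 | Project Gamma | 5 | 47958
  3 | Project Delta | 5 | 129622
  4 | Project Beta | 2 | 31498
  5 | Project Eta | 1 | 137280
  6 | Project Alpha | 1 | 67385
SELECT name, budget FROM projects WHERE budget >= 110103

Execution result:
name | budget
Project Theta | 157795
Project Delta | 129622
Project Eta | 137280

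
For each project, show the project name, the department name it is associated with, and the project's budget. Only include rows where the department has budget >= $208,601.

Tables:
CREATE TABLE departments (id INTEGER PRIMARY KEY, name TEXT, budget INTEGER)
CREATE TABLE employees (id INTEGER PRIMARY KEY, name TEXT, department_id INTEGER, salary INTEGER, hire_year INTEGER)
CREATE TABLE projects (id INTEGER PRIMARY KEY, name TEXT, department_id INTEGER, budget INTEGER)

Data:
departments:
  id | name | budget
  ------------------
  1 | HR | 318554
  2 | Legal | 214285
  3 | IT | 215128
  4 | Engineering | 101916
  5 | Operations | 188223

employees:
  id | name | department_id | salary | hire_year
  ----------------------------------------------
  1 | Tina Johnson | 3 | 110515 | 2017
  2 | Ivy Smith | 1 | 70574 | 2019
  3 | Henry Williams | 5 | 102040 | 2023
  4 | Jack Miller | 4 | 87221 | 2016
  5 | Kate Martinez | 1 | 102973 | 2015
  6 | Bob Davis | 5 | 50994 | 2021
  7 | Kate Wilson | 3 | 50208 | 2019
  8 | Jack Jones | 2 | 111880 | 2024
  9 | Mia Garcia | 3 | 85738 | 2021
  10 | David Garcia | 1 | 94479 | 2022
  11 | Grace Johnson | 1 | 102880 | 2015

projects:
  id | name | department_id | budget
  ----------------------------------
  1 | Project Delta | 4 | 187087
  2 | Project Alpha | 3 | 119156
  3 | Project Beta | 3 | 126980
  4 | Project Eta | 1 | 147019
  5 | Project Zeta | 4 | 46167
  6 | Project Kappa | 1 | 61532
SELECT c.name, p.name AS department, c.budget FROM projects c JOIN departments p ON c.department_id = p.id WHERE p.budget >= 208601

Execution result:
name | department | budget
Project Alpha | IT | 119156
Project Beta | IT | 126980
Project Eta | HR | 147019
Project Kappa | HR | 61532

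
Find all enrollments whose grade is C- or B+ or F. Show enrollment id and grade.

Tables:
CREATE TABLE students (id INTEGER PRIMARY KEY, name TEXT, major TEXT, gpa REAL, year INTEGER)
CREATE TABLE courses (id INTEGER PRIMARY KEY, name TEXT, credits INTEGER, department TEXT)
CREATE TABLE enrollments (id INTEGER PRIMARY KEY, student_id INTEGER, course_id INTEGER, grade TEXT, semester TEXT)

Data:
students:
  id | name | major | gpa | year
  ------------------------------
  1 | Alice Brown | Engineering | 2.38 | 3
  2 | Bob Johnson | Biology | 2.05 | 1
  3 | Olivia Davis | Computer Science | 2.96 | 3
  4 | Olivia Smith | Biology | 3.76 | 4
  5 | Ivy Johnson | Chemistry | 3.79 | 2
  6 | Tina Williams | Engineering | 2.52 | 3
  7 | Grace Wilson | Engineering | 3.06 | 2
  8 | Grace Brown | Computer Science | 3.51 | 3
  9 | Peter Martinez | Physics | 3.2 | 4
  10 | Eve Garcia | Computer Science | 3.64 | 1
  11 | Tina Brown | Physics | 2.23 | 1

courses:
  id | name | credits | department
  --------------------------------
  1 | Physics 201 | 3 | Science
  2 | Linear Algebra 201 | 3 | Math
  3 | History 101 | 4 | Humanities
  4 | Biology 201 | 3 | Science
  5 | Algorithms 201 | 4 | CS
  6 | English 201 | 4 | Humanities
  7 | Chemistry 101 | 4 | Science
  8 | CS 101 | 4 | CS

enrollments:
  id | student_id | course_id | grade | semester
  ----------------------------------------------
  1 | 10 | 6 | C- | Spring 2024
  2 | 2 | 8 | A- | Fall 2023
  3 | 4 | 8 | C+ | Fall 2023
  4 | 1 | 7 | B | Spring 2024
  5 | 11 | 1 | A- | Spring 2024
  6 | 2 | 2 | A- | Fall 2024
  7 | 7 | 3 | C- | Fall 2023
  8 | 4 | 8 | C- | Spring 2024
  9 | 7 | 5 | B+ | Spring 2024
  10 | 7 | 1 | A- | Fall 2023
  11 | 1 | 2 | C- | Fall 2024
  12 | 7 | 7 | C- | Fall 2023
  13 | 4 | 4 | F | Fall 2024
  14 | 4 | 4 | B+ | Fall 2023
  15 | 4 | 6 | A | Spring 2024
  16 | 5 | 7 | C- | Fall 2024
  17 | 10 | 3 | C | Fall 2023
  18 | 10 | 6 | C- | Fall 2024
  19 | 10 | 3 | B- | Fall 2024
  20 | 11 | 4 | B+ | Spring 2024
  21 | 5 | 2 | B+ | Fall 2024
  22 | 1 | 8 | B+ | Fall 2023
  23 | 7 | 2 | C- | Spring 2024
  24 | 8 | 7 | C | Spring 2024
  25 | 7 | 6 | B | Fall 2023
SELECT id, grade FROM enrollments WHERE grade IN ('C-', 'B+', 'F')

Execution result:
id | grade
1 | C-
7 | C-
8 | C-
9 | B+
11 | C-
12 | C-
13 | F
14 | B+
16 | C-
18 | C-
20 | B+
21 | B+
22 | B+
23 | C-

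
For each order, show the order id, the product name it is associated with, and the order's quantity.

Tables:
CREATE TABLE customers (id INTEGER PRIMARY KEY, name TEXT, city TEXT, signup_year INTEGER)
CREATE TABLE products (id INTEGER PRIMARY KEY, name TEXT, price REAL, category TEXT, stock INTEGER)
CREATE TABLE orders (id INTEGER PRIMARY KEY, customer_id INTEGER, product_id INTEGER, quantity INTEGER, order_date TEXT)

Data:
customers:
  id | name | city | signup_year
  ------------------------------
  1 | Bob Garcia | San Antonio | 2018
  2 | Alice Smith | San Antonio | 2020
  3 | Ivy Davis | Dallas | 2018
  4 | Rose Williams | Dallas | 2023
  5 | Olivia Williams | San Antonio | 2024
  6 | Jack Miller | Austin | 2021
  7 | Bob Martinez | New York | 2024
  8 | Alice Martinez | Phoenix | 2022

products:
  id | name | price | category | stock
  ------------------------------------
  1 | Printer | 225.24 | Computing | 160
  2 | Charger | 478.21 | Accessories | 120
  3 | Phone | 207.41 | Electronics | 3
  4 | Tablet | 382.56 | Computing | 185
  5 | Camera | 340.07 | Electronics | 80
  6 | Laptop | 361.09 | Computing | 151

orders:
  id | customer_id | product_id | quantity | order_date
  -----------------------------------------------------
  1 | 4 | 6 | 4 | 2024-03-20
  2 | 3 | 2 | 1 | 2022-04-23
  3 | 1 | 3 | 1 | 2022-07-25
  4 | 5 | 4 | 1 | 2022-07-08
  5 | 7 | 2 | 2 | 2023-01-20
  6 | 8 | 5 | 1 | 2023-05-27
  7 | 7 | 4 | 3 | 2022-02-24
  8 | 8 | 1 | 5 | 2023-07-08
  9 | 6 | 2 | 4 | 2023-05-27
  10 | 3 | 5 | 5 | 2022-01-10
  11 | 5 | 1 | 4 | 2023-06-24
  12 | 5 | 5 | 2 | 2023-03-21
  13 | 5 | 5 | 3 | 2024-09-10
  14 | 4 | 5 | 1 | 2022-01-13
SELECT c.id, p.name AS product, c.quantity FROM orders c JOIN products p ON c.product_id = p.id

Execution result:
id | product | quantity
1 | Laptop | 4
2 | Charger | 1
3 | Phone | 1
4 | Tablet | 1
5 | Charger | 2
6 | Camera | 1
7 | Tablet | 3
8 | Printer | 5
9 | Charger | 4
10 | Camera | 5
11 | Printer | 4
12 | Camera | 2
13 | Camera | 3
14 | Camera | 1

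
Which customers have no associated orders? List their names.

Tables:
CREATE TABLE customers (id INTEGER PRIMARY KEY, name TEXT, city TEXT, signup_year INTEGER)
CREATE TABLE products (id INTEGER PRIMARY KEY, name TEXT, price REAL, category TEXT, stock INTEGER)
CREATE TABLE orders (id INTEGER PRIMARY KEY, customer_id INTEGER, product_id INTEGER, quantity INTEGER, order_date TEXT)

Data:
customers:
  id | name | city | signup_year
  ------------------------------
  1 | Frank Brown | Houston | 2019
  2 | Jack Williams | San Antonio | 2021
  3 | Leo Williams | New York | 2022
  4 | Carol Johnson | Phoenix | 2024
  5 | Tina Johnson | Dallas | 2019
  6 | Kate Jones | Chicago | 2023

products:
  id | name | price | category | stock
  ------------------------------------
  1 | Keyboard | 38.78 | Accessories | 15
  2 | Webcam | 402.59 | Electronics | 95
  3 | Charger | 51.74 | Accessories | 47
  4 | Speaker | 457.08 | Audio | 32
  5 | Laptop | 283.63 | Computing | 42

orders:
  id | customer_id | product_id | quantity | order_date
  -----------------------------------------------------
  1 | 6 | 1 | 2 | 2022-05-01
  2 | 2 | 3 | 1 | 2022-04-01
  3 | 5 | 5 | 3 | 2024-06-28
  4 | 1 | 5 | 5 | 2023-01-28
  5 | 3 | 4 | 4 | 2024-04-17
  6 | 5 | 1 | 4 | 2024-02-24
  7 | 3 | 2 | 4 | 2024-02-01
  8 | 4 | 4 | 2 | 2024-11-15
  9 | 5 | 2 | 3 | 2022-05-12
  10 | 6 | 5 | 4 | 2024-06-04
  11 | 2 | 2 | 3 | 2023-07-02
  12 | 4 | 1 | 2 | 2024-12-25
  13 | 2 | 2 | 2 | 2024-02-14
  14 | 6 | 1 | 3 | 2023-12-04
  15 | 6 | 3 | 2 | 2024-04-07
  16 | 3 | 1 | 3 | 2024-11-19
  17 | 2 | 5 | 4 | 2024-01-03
SELECT p.name FROM customers p LEFT JOIN orders c ON c.customer_id = p.id WHERE c.id IS NULL

Execution result:
(no rows)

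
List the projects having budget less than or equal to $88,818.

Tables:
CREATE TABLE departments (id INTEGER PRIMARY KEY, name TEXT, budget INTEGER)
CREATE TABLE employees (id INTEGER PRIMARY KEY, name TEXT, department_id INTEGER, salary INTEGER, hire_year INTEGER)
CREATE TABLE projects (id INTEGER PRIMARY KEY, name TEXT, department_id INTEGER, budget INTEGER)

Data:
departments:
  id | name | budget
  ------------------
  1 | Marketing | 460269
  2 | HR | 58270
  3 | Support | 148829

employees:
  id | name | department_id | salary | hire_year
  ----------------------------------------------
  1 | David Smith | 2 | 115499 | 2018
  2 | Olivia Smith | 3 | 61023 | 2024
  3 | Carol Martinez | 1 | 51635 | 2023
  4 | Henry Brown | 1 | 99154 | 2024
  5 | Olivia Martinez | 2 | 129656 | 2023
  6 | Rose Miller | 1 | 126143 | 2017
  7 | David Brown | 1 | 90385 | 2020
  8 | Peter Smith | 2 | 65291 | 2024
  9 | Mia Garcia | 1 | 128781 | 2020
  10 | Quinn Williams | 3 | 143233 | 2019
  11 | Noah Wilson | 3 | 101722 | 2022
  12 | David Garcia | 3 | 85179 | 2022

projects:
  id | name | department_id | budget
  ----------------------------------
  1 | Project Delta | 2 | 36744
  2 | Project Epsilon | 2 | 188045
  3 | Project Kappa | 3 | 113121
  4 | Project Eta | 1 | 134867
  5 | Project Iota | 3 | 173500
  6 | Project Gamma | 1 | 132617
SELECT name, budget FROM projects WHERE budget <= 88818

Execution result:
name | budget
Project Delta | 36744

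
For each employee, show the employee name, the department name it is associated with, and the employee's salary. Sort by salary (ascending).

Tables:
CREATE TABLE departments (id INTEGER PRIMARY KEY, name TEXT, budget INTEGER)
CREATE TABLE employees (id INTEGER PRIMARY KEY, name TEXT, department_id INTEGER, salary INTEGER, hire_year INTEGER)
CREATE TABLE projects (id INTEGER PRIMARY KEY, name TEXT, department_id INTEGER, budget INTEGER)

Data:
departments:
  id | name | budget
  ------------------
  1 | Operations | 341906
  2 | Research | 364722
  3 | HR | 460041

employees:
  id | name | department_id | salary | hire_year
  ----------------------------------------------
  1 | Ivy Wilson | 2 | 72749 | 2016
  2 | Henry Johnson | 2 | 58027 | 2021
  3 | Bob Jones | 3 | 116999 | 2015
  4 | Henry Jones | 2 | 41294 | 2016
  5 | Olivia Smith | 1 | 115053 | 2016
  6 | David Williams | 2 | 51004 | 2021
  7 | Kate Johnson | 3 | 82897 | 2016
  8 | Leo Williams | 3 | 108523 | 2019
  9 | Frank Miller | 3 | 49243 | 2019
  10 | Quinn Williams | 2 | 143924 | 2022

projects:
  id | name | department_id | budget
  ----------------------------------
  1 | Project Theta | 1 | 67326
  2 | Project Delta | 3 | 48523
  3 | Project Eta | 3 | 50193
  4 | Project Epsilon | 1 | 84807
SELECT c.name, p.name AS department, c.salary FROM employees c JOIN departments p ON c.department_id = p.id ORDER BY c.salary ASC

Execution result:
name | department | salary
Henry Jones | Research | 41294
Frank Miller | HR | 49243
David Williams | Research | 51004
Henry Johnson | Research | 58027
Ivy Wilson | Research | 72749
Kate Johnson | HR | 82897
Leo Williams | HR | 108523
Olivia Smith | Operations | 115053
Bob Jones | HR | 116999
Quinn Williams | Research | 143924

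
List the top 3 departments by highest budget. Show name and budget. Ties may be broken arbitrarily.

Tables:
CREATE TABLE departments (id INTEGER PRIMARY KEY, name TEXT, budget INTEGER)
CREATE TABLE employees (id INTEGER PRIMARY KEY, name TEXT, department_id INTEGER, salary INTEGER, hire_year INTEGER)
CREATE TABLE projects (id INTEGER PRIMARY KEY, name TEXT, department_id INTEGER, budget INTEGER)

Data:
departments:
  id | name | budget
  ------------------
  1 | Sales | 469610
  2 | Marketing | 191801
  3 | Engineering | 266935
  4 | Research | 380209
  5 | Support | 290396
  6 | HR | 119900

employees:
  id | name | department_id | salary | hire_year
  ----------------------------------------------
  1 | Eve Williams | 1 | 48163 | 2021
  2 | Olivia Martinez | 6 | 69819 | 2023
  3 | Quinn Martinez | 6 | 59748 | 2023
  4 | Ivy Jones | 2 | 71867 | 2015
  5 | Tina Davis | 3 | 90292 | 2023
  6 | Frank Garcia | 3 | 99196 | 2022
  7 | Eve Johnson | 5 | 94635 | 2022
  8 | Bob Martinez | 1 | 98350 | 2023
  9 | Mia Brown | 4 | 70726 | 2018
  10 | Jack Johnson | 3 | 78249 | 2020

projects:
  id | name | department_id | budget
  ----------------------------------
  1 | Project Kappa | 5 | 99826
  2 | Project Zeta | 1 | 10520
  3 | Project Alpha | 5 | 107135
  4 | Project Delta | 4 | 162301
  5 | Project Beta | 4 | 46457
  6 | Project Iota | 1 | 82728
SELECT name, budget FROM departments ORDER BY budget DESC LIMIT 3

Execution result:
name | budget
Sales | 469610
Research | 380209
Support | 290396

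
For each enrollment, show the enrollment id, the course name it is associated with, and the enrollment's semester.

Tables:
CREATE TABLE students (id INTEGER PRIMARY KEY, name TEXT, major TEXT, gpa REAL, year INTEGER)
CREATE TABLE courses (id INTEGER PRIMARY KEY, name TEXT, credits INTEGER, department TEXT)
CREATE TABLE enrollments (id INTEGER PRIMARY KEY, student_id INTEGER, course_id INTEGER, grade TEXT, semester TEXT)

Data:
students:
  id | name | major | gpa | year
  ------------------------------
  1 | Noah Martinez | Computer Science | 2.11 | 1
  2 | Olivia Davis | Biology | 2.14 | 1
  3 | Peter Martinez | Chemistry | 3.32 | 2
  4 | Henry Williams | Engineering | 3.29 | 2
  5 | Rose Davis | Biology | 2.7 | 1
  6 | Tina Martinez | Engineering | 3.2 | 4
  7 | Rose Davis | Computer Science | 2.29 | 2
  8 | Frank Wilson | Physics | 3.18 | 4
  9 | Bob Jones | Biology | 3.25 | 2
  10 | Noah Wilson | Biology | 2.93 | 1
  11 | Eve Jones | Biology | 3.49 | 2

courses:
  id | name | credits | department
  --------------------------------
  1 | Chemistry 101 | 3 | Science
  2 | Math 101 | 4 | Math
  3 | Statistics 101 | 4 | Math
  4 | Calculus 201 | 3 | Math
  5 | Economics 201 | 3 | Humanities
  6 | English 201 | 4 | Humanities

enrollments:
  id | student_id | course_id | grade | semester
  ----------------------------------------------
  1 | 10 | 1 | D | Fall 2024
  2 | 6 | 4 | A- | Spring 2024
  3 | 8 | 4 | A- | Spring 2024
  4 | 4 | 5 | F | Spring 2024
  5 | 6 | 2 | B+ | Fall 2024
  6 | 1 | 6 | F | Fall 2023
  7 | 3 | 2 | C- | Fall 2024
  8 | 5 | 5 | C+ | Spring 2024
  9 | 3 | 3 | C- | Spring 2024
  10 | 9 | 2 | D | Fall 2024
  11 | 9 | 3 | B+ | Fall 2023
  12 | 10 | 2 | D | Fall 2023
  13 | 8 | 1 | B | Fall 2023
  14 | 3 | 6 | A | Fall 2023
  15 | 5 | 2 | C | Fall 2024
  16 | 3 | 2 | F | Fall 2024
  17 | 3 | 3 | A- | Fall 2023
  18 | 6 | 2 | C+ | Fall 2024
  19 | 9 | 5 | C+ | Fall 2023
SELECT c.id, p.name AS course, c.semester FROM enrollments c JOIN courses p ON c.course_id = p.id

Execution result:
id | course | semester
1 | Chemistry 101 | Fall 2024
2 | Calculus 201 | Spring 2024
3 | Calculus 201 | Spring 2024
4 | Economics 201 | Spring 2024
5 | Math 101 | Fall 2024
6 | English 201 | Fall 2023
7 | Math 101 | Fall 2024
8 | Economics 201 | Spring 2024
9 | Statistics 101 | Spring 2024
10 | Math 101 | Fall 2024
11 | Statistics 101 | Fall 2023
12 | Math 101 | Fall 2023
13 | Chemistry 101 | Fall 2023
14 | English 201 | Fall 2023
15 | Math 101 | Fall 2024
16 | Math 101 | Fall 2024
17 | Statistics 101 | Fall 2023
18 | Math 101 | Fall 2024
19 | Economics 201 | Fall 2023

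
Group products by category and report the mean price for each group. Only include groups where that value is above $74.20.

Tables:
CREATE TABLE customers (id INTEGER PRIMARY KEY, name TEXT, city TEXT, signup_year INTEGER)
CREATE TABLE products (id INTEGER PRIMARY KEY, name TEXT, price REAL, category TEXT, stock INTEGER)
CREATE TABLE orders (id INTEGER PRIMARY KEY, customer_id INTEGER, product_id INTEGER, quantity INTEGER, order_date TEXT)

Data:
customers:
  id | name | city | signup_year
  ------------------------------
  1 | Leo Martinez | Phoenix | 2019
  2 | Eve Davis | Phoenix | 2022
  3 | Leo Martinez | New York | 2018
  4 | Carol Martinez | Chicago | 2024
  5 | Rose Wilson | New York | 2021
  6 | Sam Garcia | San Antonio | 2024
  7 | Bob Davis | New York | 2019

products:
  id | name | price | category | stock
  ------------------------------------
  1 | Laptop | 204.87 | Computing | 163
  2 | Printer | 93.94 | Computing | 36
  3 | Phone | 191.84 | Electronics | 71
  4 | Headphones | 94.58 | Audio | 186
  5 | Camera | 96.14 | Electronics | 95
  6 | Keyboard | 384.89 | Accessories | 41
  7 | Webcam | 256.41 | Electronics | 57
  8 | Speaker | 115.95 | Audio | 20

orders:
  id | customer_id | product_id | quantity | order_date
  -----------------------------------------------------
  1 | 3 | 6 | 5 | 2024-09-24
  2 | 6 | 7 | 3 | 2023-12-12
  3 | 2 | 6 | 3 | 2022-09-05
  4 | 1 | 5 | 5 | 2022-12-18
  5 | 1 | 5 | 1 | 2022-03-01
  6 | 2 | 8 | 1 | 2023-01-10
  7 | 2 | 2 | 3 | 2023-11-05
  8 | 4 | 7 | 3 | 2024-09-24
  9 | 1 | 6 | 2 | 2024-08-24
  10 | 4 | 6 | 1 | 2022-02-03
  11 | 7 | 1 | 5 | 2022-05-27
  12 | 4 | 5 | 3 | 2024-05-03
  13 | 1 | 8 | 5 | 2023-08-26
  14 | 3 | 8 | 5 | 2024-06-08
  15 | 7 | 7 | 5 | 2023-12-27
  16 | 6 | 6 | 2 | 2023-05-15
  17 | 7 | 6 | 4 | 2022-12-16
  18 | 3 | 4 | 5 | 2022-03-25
SELECT category, AVG(price) AS avg_price FROM products GROUP BY category HAVING AVG(price) > 74.2

Execution result:
category | avg_price
Accessories | 384.89
Audio | 105.27
Computing | 149.41
Electronics | 181.46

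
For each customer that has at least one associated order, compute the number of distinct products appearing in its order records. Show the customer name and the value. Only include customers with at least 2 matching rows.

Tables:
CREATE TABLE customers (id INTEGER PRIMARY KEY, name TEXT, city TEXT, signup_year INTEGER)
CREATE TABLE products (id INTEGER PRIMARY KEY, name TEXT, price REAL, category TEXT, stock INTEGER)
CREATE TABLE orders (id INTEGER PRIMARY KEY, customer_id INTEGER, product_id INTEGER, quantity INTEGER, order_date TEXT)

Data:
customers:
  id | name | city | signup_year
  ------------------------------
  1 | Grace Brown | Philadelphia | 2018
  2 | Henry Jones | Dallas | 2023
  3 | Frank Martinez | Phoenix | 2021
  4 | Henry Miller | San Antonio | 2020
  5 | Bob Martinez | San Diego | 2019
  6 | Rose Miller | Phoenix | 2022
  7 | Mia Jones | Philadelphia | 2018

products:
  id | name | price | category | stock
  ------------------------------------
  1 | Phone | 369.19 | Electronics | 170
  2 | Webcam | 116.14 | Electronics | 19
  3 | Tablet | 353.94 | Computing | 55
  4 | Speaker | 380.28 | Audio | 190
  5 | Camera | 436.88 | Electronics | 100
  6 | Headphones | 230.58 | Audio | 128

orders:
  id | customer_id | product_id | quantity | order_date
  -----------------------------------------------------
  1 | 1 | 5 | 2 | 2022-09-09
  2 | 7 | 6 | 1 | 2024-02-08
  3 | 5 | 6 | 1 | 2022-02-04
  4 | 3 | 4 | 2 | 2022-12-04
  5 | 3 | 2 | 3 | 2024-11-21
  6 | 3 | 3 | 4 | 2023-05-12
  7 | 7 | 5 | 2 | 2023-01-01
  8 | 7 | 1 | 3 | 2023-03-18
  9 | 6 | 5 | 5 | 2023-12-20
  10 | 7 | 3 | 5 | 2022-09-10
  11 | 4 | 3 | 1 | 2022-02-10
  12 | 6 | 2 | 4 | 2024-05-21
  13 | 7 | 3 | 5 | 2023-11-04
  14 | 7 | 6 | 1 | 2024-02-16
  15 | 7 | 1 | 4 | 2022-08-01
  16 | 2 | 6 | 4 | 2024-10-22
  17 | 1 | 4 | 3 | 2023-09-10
SELECT p.name, COUNT(DISTINCT c.product_id) AS distinct_product_count FROM orders c JOIN customers p ON c.customer_id = p.id GROUP BY p.id, p.name HAVING COUNT(*) >= 2

Execution result:
name | distinct_product_count
Grace Brown | 2
Frank Martinez | 3
Rose Miller | 2
Mia Jones | 4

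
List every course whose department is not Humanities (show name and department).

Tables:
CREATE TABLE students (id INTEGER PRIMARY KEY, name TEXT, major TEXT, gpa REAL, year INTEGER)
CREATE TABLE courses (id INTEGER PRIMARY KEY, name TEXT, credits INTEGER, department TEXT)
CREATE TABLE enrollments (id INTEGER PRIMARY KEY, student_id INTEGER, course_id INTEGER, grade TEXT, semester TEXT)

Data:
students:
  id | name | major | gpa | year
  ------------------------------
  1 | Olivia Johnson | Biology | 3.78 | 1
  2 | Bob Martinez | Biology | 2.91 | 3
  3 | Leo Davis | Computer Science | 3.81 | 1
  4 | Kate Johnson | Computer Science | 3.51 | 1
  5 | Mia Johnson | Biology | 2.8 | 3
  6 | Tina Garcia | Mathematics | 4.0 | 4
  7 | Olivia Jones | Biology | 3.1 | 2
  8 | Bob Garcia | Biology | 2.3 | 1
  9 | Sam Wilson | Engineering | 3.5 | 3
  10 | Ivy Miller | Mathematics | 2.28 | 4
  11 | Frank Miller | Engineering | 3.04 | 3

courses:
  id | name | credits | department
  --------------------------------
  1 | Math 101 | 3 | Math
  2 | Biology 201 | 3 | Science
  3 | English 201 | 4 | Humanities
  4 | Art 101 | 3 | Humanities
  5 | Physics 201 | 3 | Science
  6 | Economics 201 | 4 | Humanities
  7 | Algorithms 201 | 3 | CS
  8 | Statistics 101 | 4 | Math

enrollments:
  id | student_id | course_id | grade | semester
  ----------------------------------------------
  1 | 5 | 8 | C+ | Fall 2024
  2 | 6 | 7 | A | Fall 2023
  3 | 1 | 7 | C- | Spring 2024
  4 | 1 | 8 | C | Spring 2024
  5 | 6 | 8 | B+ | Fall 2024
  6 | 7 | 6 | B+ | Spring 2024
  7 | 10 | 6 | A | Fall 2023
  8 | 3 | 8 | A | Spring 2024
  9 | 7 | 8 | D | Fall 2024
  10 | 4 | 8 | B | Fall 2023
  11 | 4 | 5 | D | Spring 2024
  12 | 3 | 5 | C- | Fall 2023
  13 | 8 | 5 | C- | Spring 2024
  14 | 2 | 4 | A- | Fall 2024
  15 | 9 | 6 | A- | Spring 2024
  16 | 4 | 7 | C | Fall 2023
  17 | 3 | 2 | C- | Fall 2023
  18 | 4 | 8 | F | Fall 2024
SELECT name, department FROM courses WHERE department <> 'Humanities'

Execution result:
name | department
Math 101 | Math
Biology 201 | Science
Physics 201 | Science
Algorithms 201 | CS
Statistics 101 | Math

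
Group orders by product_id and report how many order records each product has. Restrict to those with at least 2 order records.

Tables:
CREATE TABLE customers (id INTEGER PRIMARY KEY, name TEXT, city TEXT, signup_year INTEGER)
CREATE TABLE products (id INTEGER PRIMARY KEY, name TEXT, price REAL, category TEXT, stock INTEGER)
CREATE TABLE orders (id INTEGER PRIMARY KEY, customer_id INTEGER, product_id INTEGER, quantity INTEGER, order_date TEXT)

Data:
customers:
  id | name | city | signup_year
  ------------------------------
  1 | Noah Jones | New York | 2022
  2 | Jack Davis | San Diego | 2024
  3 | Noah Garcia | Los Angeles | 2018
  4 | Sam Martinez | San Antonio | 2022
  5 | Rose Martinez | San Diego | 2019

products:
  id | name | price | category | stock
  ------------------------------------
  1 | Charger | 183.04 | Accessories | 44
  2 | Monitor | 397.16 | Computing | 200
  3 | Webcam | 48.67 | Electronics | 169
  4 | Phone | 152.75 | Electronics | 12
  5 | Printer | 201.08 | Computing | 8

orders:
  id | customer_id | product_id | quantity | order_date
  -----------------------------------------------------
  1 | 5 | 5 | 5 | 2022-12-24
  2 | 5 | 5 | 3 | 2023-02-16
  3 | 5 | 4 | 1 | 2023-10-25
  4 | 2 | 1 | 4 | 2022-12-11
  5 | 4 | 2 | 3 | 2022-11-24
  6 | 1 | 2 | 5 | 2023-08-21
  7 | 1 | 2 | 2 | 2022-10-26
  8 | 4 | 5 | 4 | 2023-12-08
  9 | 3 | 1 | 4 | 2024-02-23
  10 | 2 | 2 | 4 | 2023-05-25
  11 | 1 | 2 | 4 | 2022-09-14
SELECT product_id, COUNT(*) AS order_count FROM orders GROUP BY product_id HAVING COUNT(*) >= 2

Execution result:
product_id | order_count
1 | 2
2 | 5
5 | 3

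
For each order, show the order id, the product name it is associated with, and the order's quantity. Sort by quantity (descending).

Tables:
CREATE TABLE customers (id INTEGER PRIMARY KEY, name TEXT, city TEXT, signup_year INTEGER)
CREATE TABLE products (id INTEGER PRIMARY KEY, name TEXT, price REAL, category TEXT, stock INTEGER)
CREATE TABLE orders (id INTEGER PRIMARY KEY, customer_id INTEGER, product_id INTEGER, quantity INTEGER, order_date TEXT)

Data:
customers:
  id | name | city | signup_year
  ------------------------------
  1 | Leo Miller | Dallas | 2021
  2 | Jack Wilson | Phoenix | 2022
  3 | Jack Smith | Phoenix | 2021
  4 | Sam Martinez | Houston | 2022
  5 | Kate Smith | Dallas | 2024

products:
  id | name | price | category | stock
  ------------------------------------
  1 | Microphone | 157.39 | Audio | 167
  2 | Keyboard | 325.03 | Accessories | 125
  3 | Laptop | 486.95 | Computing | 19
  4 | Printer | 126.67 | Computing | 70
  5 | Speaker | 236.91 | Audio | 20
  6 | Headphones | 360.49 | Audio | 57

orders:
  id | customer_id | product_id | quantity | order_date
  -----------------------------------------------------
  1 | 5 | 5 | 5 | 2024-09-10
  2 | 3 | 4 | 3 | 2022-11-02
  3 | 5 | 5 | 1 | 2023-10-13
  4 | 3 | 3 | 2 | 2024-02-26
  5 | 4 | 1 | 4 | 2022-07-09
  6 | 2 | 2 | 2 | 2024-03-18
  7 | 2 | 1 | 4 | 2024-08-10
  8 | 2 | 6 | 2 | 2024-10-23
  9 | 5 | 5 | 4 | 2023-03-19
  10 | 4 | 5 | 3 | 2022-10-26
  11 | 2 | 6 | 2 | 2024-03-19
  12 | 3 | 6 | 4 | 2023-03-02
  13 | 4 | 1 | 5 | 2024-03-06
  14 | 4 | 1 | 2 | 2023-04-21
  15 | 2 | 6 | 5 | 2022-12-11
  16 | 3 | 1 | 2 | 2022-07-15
SELECT c.id, p.name AS product, c.quantity FROM orders c JOIN products p ON c.product_id = p.id ORDER BY c.quantity DESC

Execution result:
id | product | quantity
1 | Speaker | 5
13 | Microphone | 5
15 | Headphones | 5
5 | Microphone | 4
7 | Microphone | 4
9 | Speaker | 4
12 | Headphones | 4
2 | Printer | 3
10 | Speaker | 3
4 | Laptop | 2
6 | Keyboard | 2
8 | Headphones | 2
11 | Headphones | 2
14 | Microphone | 2
16 | Microphone | 2
3 | Speaker | 1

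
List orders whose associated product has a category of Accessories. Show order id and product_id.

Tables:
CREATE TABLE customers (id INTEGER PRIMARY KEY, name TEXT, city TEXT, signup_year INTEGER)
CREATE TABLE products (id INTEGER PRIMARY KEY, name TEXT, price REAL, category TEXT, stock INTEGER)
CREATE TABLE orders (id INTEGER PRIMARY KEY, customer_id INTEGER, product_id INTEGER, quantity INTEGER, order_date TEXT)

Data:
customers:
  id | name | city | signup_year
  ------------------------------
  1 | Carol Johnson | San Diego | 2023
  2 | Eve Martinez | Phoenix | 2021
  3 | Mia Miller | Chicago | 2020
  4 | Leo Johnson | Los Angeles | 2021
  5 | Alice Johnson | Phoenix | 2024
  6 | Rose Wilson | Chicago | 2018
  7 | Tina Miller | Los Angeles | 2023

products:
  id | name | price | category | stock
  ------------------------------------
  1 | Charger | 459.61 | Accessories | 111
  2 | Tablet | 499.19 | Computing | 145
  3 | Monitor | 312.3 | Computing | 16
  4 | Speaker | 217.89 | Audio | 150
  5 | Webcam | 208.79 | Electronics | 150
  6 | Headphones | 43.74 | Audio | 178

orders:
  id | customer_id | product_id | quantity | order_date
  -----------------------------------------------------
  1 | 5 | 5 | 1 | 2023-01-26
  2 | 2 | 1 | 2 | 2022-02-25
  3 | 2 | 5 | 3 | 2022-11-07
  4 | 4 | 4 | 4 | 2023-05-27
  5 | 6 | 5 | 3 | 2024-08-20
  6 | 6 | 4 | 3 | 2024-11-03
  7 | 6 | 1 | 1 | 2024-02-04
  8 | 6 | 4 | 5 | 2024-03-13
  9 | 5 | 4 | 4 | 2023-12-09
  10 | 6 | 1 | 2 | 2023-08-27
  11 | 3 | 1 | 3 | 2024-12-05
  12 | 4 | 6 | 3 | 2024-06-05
SELECT id, product_id FROM orders WHERE product_id IN (SELECT id FROM products WHERE category = 'Accessories')

Execution result:
id | product_id
2 | 1
7 | 1
10 | 1
11 | 1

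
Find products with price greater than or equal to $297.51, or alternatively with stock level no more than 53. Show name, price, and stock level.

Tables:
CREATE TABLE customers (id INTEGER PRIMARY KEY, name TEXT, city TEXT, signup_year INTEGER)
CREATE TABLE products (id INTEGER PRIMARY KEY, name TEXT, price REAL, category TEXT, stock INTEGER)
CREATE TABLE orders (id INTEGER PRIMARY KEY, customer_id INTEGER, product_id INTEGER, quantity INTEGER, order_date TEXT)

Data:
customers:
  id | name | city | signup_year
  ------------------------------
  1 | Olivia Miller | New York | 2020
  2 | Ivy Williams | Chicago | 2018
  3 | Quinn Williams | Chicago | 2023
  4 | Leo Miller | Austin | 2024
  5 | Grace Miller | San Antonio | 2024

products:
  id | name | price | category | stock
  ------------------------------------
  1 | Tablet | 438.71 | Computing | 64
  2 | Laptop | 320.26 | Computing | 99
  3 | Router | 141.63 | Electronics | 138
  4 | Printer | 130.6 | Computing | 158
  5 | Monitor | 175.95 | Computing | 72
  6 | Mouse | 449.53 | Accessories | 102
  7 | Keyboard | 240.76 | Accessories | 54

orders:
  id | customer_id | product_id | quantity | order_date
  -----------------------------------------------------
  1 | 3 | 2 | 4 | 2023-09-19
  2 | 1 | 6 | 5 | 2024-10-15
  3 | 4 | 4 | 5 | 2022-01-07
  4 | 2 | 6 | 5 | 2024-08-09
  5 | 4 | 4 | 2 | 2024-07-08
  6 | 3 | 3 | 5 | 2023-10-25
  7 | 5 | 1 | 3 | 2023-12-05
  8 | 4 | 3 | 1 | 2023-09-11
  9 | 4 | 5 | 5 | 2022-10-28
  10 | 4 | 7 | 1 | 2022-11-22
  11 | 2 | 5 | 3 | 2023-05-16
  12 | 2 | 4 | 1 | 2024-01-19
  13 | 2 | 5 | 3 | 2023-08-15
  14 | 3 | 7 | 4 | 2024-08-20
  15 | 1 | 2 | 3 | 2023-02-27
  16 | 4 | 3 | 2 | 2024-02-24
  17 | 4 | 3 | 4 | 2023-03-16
SELECT name, price, stock FROM products WHERE price >= 297.51 OR stock <= 53

Execution result:
name | price | stock
Tablet | 438.71 | 64
Laptop | 320.26 | 99
Mouse | 449.53 | 102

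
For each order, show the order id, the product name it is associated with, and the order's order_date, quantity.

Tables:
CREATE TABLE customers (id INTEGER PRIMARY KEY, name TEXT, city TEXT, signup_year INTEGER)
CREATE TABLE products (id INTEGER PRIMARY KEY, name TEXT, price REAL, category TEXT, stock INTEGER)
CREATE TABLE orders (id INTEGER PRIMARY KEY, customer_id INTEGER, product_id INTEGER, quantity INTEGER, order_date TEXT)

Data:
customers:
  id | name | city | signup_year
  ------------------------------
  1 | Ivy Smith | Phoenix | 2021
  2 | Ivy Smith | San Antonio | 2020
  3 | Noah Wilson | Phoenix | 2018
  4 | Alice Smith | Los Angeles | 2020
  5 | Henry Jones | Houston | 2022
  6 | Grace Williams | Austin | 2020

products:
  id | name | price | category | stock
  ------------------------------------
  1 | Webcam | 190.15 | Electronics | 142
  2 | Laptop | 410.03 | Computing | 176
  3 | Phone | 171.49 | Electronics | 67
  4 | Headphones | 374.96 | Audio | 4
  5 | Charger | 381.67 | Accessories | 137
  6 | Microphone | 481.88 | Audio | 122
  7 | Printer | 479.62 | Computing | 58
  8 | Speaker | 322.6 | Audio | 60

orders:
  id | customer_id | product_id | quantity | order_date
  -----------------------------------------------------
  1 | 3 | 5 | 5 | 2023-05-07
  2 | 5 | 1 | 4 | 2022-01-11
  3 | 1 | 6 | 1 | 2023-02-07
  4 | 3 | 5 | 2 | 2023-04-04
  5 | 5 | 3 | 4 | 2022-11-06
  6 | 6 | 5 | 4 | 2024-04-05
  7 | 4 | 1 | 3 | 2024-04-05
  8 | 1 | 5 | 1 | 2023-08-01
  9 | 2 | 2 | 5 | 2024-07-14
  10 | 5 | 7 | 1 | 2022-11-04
SELECT c.id, p.name AS product, c.order_date, c.quantity FROM orders c JOIN products p ON c.product_id = p.id

Execution result:
id | product | order_date | quantity
1 | Charger | 2023-05-07 | 5
2 | Webcam | 2022-01-11 | 4
3 | Microphone | 2023-02-07 | 1
4 | Charger | 2023-04-04 | 2
5 | Phone | 2022-11-06 | 4
6 | Charger | 2024-04-05 | 4
7 | Webcam | 2024-04-05 | 3
8 | Charger | 2023-08-01 | 1
9 | Laptop | 2024-07-14 | 5
10 | Printer | 2022-11-04 | 1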